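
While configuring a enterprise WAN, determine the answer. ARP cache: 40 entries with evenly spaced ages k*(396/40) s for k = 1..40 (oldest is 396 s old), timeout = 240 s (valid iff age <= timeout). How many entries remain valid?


Ages are k * 396/40 s for k = 1..40 (spacing = 9.9000 s).
Entry k is valid iff k * 396/40 <= 240 iff k <= 40 * 240 / 396 = 24.2424
n_valid = floor(24.2424) = 24
(n_stale = 40 - 24 = 16)

24


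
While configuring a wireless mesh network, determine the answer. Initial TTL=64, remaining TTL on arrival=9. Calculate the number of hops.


Given: initial TTL = 64, received TTL = 9
Hops = initial TTL - received TTL
Hops = 64 - 9 = 55

55


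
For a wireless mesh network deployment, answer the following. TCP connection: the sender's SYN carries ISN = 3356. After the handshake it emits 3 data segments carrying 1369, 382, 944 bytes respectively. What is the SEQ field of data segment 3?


The SYN occupies sequence number ISN = 3356, so the first data byte is ISN + 1 = 3357.
SEQ of data segment i = (ISN + 1) + sum of payload sizes of segments 1..i-1.
Segment 1: SEQ = 3357, payload = 1369 bytes
Segment 2: SEQ = 4726, payload = 382 bytes
Segment 3: SEQ = 5108, payload = 944 bytes
SEQ of segment 3 = 3357 + 1369 + 382 = 5108

5108


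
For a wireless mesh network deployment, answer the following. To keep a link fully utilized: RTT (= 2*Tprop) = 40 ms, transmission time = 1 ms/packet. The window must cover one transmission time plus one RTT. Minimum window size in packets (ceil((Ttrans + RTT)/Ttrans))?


Given: Ttrans = 1 ms, RTT = 40 ms (= 2 * Tprop, Tprop = 20 ms)
Time until first ACK returns = Ttrans + RTT = 1 + 40 = 41 ms
Need W * Ttrans >= Ttrans + RTT  ->  W >= (Ttrans + RTT) / Ttrans
(Ttrans + RTT) / Ttrans = 41 / 1 = 41
W_min = ceil(41) = 41

41


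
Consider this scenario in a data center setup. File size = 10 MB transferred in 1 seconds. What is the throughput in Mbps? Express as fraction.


Given: file = 10 MB, time = 1 s
File in Mb = 10 * 8 = 80 Mb
Throughput = 80 / 1 Mbps
Throughput = 80 Mbps

80


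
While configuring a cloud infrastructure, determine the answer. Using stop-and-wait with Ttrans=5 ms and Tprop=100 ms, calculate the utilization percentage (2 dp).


Given: Ttrans = 5 ms, Tprop = 100 ms
RTT = 2 * Tprop = 2 * 100 = 200 ms
U = Ttrans / (Ttrans + RTT)
U = 5 / (5 + 200)
U = 5 / 205 = 0.02439
U% = 2.44%

2.44


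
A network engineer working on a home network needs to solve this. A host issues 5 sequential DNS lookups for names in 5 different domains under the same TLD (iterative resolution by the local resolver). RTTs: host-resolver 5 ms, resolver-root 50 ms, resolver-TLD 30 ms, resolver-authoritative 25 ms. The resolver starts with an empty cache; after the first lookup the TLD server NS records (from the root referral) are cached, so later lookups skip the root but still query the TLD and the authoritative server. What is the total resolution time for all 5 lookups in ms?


Lookup 1 (cold cache): local + root + TLD + auth = 5 + 50 + 30 + 25 = 110 ms
Lookups 2..5 (TLD NS cached -> skip root; new domain -> still ask TLD and auth): local + TLD + auth = 5 + 30 + 25 = 60 ms each
Remaining 4 lookups: 4 * 60 = 240 ms
Total = 110 + 240 = 350 ms

350


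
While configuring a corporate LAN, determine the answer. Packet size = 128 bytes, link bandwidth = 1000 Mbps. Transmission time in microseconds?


Given: packet = 128 bytes, bandwidth = 1000 Mbps
Packet in bits = 128 * 8 = 1024 bits
Bandwidth = 1000 * 10^6 = 1000000000 bps
Time = 1024 / 1000000000 seconds
Time in us = 1024 * 10^6 / 1000000000 = 1.024

1.024


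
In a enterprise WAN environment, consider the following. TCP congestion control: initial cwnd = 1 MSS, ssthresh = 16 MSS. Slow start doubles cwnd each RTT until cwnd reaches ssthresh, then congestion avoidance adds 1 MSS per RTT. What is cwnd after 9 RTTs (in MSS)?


RTT 0: cwnd = 1 MSS (initial)
RTT 1: cwnd = 2 MSS (slow start, doubled)
RTT 2: cwnd = 4 MSS (slow start, doubled)
RTT 3: cwnd = 8 MSS (slow start, doubled)
RTT 4: cwnd = 16 MSS (slow start, doubled)
RTT 5: cwnd = 17 MSS (congestion avoidance, +1)
RTT 6: cwnd = 18 MSS (congestion avoidance, +1)
RTT 7: cwnd = 19 MSS (congestion avoidance, +1)
RTT 8: cwnd = 20 MSS (congestion avoidance, +1)
RTT 9: cwnd = 21 MSS (congestion avoidance, +1)

21


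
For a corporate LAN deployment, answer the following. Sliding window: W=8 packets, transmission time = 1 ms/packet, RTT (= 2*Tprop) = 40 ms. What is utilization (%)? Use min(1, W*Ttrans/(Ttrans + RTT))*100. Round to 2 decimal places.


Given: W = 8, Ttrans = 1 ms, RTT = 40 ms (= 2 * Tprop, Tprop = 20 ms)
Cycle time = Ttrans + RTT = 1 + 40 = 41 ms (first packet sent until its ACK returns)
W * Ttrans = 8 * 1 = 8 ms of sending per cycle
W * Ttrans / (Ttrans + RTT) = 8 / 41 = 0.195122
U = min(1, 0.195122) = 0.195122
U% = 19.51%

19.51


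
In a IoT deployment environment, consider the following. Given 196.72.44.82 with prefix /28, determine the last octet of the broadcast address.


Given: IP = 196.72.44.82, prefix = /28
Host bits = 32 - 28 = 4
Network last octet = 82 AND mask = 80
Host part size = 2^4 - 1 = 15
Broadcast last octet = 80 OR 15 = 95

95


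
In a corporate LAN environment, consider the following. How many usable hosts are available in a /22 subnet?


Given: subnet mask /22
Host bits = 32 - 22 = 10
Total addresses = 2^10 = 1024
Usable hosts = 1024 - 2 (network + broadcast) = 1022

1022


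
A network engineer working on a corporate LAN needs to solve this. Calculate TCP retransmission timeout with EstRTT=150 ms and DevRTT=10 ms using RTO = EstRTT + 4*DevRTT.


Given: EstRTT = 150 ms, DevRTT = 10 ms
Timeout = EstRTT + 4 * DevRTT
4 * DevRTT = 4 * 10 = 40
Timeout = 150 + 40 = 190 ms

190


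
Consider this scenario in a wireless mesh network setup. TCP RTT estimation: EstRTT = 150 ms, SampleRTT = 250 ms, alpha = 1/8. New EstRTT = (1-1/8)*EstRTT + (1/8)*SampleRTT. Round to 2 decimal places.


Given: EstRTT = 150 ms, SampleRTT = 250 ms, alpha = 1/8
New EstRTT = (1 - alpha) * EstRTT + alpha * SampleRTT
(7/8) * 150 = 131.25
(1/8) * 250 = 31.25
New EstRTT = 131.25 + 31.25 = 162.5 ms -> 162.50 ms (2 dp)

162.50


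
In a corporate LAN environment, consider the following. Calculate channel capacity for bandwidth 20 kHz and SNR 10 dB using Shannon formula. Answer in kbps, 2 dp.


Given: B = 20 kHz, SNR = 10 dB
SNR linear = 10^(10/10) = 10
1 + SNR = 11
log2(11) = 3.4594316186
C = 20 * 1000 * 3.4594316186 = 69188.6324 bps
C = 69.188632 kbps -> 69.19 kbps (2 dp)

69.19


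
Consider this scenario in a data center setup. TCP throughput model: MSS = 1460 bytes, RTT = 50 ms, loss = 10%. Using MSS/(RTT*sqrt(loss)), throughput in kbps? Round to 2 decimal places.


Given: MSS = 1460 bytes, RTT = 50 ms, loss = 10%
RTT in seconds = 50 / 1000 = 0.05
Loss rate = 10% = 0.1
sqrt(loss) = sqrt(0.1) = 0.316227766017
Throughput (bytes/s) = 1460 / (0.05 * 0.316227766017) = 92338.5077
Throughput (kbps) = 92338.5077 * 8 / 1000 = 738.708061 -> 738.71 kbps (2 dp)

738.71


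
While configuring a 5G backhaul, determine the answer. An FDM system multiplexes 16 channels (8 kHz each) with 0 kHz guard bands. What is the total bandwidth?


Given: 16 channels, 8 kHz each, guard = 0 kHz
Channel bandwidth = 16 * 8 = 128 kHz
Guard bands = 15 gaps * 0 kHz = 0 kHz
Total = 128 + 0 = 128 kHz

128


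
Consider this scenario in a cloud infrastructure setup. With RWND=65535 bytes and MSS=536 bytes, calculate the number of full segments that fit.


Given: RWND = 65535 bytes, MSS = 536 bytes
Full segments = floor(RWND / MSS)
Full segments = floor(65535 / 536)
Full segments = floor(122.2668) = 122

122


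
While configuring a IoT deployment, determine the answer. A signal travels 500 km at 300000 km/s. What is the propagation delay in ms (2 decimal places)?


Given: distance = 500 km, speed = 300000 km/s
Delay = distance / speed = 500 / 300000 seconds
Delay in ms = 500 * 1000 / 300000
Delay = 1.6667 ms
Rounded to 2 dp = 1.67 ms

1.67


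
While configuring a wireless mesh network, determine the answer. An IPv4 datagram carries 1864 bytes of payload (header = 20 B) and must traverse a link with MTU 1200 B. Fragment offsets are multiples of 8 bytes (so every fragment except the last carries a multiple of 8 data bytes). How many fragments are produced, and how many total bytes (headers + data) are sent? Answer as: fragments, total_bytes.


Max data per non-final fragment = floor((MTU - header)/8)*8 = floor((1200 - 20)/8)*8 = floor(1180/8)*8 = 1176 B
Final fragment needs no 8-byte alignment: it can carry up to MTU - header = 1180 B
Non-final fragments needed = ceil((payload - 1180) / 1176) = ceil(684/1176) = ceil(0.5816) = 1
Number of fragments = 1 + 1 = 2
Fragment sizes (data): 1 * 1176 B + 688 B (last, 688 <= 1180 OK)
Total bytes sent = payload + n_frags * header = 1864 + 2*20 = 1864 + 40 = 1904 B

2, 1904


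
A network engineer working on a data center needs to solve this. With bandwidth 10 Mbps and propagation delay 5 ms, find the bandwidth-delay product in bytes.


Given: bandwidth = 10 Mbps, delay = 5 ms
BDP in bits = 10 * 10^6 * 5 / 1000
BDP in bits = 50000
BDP in bytes = 50000 / 8 = 6250

6250


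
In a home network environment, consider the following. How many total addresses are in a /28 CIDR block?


Given: CIDR prefix /28
Host bits = 32 - 28 = 4
Total addresses = 2^4 = 16

16


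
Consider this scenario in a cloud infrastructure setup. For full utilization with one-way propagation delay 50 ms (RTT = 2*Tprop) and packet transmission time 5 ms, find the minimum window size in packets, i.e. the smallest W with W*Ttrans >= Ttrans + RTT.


Given: Ttrans = 5 ms, RTT = 100 ms (= 2 * Tprop, Tprop = 50 ms)
Time until first ACK returns = Ttrans + RTT = 5 + 100 = 105 ms
Need W * Ttrans >= Ttrans + RTT  ->  W >= (Ttrans + RTT) / Ttrans
(Ttrans + RTT) / Ttrans = 105 / 5 = 21
W_min = ceil(21) = 21

21


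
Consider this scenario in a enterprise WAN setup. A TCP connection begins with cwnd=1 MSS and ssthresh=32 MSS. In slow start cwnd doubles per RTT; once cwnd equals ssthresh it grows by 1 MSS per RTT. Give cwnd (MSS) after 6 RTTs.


RTT 0: cwnd = 1 MSS (initial)
RTT 1: cwnd = 2 MSS (slow start, doubled)
RTT 2: cwnd = 4 MSS (slow start, doubled)
RTT 3: cwnd = 8 MSS (slow start, doubled)
RTT 4: cwnd = 16 MSS (slow start, doubled)
RTT 5: cwnd = 32 MSS (slow start, doubled)
RTT 6: cwnd = 33 MSS (congestion avoidance, +1)

33


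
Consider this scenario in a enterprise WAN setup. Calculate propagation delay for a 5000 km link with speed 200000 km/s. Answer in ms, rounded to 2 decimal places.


Given: distance = 5000 km, speed = 200000 km/s
Delay = distance / speed = 5000 / 200000 seconds
Delay in ms = 5000 * 1000 / 200000
Delay = 25.0000 ms
Rounded to 2 dp = 25.00 ms

25.00


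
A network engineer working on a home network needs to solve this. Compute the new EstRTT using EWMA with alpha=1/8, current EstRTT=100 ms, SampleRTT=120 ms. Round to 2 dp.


Given: EstRTT = 100 ms, SampleRTT = 120 ms, alpha = 1/8
New EstRTT = (1 - alpha) * EstRTT + alpha * SampleRTT
(7/8) * 100 = 87.5
(1/8) * 120 = 15
New EstRTT = 87.5 + 15 = 102.5 ms -> 102.50 ms (2 dp)

102.50


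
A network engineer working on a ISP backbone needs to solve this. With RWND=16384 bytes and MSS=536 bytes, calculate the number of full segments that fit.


Given: RWND = 16384 bytes, MSS = 536 bytes
Full segments = floor(RWND / MSS)
Full segments = floor(16384 / 536)
Full segments = floor(30.5672) = 30

30


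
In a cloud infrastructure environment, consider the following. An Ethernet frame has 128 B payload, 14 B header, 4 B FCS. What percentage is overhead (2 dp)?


Given: payload = 128 B, header = 14 B, trailer = 4 B
Overhead bytes = header + trailer = 14 + 4 = 18
Total frame = payload + overhead = 128 + 18 = 146
Overhead % = 18 / 146 * 100 = 12.3288% -> 12.33% (2 dp)

12.33


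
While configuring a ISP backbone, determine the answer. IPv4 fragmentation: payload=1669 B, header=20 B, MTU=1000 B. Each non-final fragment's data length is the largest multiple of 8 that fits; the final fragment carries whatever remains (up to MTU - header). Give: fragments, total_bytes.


Max data per non-final fragment = floor((MTU - header)/8)*8 = floor((1000 - 20)/8)*8 = floor(980/8)*8 = 976 B
Final fragment needs no 8-byte alignment: it can carry up to MTU - header = 980 B
Non-final fragments needed = ceil((payload - 980) / 976) = ceil(689/976) = ceil(0.7059) = 1
Number of fragments = 1 + 1 = 2
Fragment sizes (data): 1 * 976 B + 693 B (last, 693 <= 980 OK)
Total bytes sent = payload + n_frags * header = 1669 + 2*20 = 1669 + 40 = 1709 B

2, 1709


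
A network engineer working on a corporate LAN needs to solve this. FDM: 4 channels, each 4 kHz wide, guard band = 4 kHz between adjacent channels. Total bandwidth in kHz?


Given: 4 channels, 4 kHz each, guard = 4 kHz
Channel bandwidth = 4 * 4 = 16 kHz
Guard bands = 3 gaps * 4 kHz = 12 kHz
Total = 16 + 12 = 28 kHz

28


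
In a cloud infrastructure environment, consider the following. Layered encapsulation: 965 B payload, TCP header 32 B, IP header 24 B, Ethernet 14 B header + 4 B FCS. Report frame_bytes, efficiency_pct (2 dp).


TCP segment = 965 + 32 = 997 B
IP packet = 997 + 24 = 1021 B
Ethernet frame = 1021 + 14 + 4 = 1039 B
Efficiency = app / frame = 965 / 1039 = 0.928778 = 92.8778% -> 92.88% (2 dp)

1039, 92.88


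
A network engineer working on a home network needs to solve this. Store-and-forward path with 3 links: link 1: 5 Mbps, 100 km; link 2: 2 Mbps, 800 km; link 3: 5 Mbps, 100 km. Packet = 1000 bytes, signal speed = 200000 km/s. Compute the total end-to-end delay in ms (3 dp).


Packet = 1000 bytes = 8000 bits. Store-and-forward: sum (t_trans + t_prop) per link.
Link 1: t_trans = 8000/(5*10^6) s = 1.6000 ms; t_prop = 100/200000 s = 0.5000 ms; subtotal = 2.1000 ms
Link 2: t_trans = 8000/(2*10^6) s = 4.0000 ms; t_prop = 800/200000 s = 4.0000 ms; subtotal = 8.0000 ms
Link 3: t_trans = 8000/(5*10^6) s = 1.6000 ms; t_prop = 100/200000 s = 0.5000 ms; subtotal = 2.1000 ms
End-to-end = 2.1000 + 8.0000 + 2.1000 = 12.2000 ms -> 12.200 ms (3 dp)

12.200


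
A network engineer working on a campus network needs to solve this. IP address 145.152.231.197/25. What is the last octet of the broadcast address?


Given: IP = 145.152.231.197, prefix = /25
Host bits = 32 - 25 = 7
Network last octet = 197 AND mask = 128
Host part size = 2^7 - 1 = 127
Broadcast last octet = 128 OR 127 = 255

255


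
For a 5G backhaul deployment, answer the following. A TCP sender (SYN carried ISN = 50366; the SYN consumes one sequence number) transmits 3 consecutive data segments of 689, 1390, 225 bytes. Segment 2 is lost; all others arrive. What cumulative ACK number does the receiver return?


SYN uses sequence number 50366; first data byte = ISN + 1 = 50367.
Segment 1: SEQ = 50367, len = 689 B, covers [50367, 51055]
Segment 2: SEQ = 51056, len = 1390 B, covers [51056, 52445] [LOST]
Segment 3: SEQ = 52446, len = 225 B, covers [52446, 52670]
In-order data received: bytes [50367, 51055] (segments 1..1).
Segment 2 missing -> gap begins at byte 51056; later segments buffered out of order.
Cumulative ACK = next expected in-order byte = 50367 + 689 = 51056

51056


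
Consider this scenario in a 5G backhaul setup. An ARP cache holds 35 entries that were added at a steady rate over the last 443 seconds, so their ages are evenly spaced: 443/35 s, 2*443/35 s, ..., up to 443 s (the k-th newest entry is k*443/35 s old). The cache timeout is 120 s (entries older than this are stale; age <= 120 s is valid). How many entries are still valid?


Ages are k * 443/35 s for k = 1..35 (spacing = 12.6571 s).
Entry k is valid iff k * 443/35 <= 120 iff k <= 35 * 120 / 443 = 9.4808
n_valid = floor(9.4808) = 9
(n_stale = 35 - 9 = 26)

9


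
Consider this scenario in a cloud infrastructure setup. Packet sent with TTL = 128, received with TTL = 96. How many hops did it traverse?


Given: initial TTL = 128, received TTL = 96
Hops = initial TTL - received TTL
Hops = 128 - 96 = 32

32


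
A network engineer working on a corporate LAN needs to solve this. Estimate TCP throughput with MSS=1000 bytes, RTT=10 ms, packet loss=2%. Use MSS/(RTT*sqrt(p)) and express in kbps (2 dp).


Given: MSS = 1000 bytes, RTT = 10 ms, loss = 2%
RTT in seconds = 10 / 1000 = 0.01
Loss rate = 2% = 0.02
sqrt(loss) = sqrt(0.02) = 0.141421356237
Throughput (bytes/s) = 1000 / (0.01 * 0.141421356237) = 707106.7812
Throughput (kbps) = 707106.7812 * 8 / 1000 = 5656.854249 -> 5656.85 kbps (2 dp)

5656.85


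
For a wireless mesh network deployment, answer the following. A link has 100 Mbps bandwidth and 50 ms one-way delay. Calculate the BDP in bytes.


Given: bandwidth = 100 Mbps, delay = 50 ms
BDP in bits = 100 * 10^6 * 50 / 1000
BDP in bits = 5000000
BDP in bytes = 5000000 / 8 = 625000

625000


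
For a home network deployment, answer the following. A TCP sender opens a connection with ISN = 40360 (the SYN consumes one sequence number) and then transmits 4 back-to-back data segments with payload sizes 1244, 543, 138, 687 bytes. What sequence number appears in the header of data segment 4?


The SYN occupies sequence number ISN = 40360, so the first data byte is ISN + 1 = 40361.
SEQ of data segment i = (ISN + 1) + sum of payload sizes of segments 1..i-1.
Segment 1: SEQ = 40361, payload = 1244 bytes
Segment 2: SEQ = 41605, payload = 543 bytes
Segment 3: SEQ = 42148, payload = 138 bytes
Segment 4: SEQ = 42286, payload = 687 bytes
SEQ of segment 4 = 40361 + 1244 + 543 + 138 = 42286

42286


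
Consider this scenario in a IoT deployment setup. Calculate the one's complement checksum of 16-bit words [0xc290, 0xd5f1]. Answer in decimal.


Given words: [0xc290, 0xd5f1]
Step 1: Sum all words
Raw sum = 49808 + 54769 = 104577
Step 2: Fold carry: (39041 + 1) = 39042
One's complement = ~39042 & 0xFFFF = 26493

26493


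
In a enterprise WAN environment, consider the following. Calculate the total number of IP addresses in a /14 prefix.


Given: CIDR prefix /14
Host bits = 32 - 14 = 18
Total addresses = 2^18 = 262144

262144


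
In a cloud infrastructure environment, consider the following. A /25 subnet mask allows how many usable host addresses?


Given: subnet mask /25
Host bits = 32 - 25 = 7
Total addresses = 2^7 = 128
Usable hosts = 128 - 2 (network + broadcast) = 126

126


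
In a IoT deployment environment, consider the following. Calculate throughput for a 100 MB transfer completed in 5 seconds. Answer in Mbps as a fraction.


Given: file = 100 MB, time = 5 s
File in Mb = 100 * 8 = 800 Mb
Throughput = 800 / 5 Mbps
Throughput = 160 Mbps

160


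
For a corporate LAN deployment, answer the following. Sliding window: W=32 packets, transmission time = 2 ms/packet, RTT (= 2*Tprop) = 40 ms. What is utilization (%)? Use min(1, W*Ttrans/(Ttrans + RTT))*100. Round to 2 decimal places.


Given: W = 32, Ttrans = 2 ms, RTT = 40 ms (= 2 * Tprop, Tprop = 20 ms)
Cycle time = Ttrans + RTT = 2 + 40 = 42 ms (first packet sent until its ACK returns)
W * Ttrans = 32 * 2 = 64 ms of sending per cycle
W * Ttrans / (Ttrans + RTT) = 64 / 42 = 1.523810
U = min(1, 1.523810) = 1.000000
U% = 100.00%

100.00


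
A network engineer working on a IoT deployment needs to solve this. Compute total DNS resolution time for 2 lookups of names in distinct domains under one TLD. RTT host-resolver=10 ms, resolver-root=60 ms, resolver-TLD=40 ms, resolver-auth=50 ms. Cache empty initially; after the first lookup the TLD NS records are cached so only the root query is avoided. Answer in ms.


Lookup 1 (cold cache): local + root + TLD + auth = 10 + 60 + 40 + 50 = 160 ms
Lookups 2..2 (TLD NS cached -> skip root; new domain -> still ask TLD and auth): local + TLD + auth = 10 + 40 + 50 = 100 ms each
Remaining 1 lookups: 1 * 100 = 100 ms
Total = 160 + 100 = 260 ms

260


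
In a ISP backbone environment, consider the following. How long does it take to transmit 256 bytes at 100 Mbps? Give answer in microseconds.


Given: packet = 256 bytes, bandwidth = 100 Mbps
Packet in bits = 256 * 8 = 2048 bits
Bandwidth = 100 * 10^6 = 100000000 bps
Time = 2048 / 100000000 seconds
Time in us = 2048 * 10^6 / 100000000 = 20.48

20.48


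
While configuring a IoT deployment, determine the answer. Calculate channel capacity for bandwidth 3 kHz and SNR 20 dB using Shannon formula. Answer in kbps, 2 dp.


Given: B = 3 kHz, SNR = 20 dB
SNR linear = 10^(20/10) = 100
1 + SNR = 101
log2(101) = 6.6582114828
C = 3 * 1000 * 6.6582114828 = 19974.6344 bps
C = 19.974634 kbps -> 19.97 kbps (2 dp)

19.97


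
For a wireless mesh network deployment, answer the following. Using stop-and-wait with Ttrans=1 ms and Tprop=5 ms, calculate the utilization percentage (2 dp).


Given: Ttrans = 1 ms, Tprop = 5 ms
RTT = 2 * Tprop = 2 * 5 = 10 ms
U = Ttrans / (Ttrans + RTT)
U = 1 / (1 + 10)
U = 1 / 11 = 0.090909
U% = 9.09%

9.09


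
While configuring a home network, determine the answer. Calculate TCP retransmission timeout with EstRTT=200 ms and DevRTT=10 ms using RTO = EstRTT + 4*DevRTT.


Given: EstRTT = 200 ms, DevRTT = 10 ms
Timeout = EstRTT + 4 * DevRTT
4 * DevRTT = 4 * 10 = 40
Timeout = 200 + 40 = 240 ms

240


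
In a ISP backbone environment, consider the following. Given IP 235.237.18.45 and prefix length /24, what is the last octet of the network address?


Given: IP = 235.237.18.45, prefix = /24
Subnet mask = 255.255.255.0
Last octet of IP: 45
Last octet of mask: 0
Network last octet = 45 AND 0 = 0

0


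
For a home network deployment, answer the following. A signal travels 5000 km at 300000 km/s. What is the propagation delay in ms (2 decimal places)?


Given: distance = 5000 km, speed = 300000 km/s
Delay = distance / speed = 5000 / 300000 seconds
Delay in ms = 5000 * 1000 / 300000
Delay = 16.6667 ms
Rounded to 2 dp = 16.67 ms

16.67


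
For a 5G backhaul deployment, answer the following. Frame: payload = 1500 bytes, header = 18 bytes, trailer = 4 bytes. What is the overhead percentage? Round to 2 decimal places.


Given: payload = 1500 B, header = 18 B, trailer = 4 B
Overhead bytes = header + trailer = 18 + 4 = 22
Total frame = payload + overhead = 1500 + 22 = 1522
Overhead % = 22 / 1522 * 100 = 1.4455% -> 1.45% (2 dp)

1.45


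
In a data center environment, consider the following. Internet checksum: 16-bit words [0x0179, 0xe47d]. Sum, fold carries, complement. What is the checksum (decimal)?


Given words: [0x0179, 0xe47d]
Step 1: Sum all words
Raw sum = 377 + 58493 = 58870
One's complement = ~58870 & 0xFFFF = 6665

6665


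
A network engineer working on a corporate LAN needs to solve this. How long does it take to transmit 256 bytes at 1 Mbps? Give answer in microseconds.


Given: packet = 256 bytes, bandwidth = 1 Mbps
Packet in bits = 256 * 8 = 2048 bits
Bandwidth = 1 * 10^6 = 1000000 bps
Time = 2048 / 1000000 seconds
Time in us = 2048 * 10^6 / 1000000 = 2048

2048


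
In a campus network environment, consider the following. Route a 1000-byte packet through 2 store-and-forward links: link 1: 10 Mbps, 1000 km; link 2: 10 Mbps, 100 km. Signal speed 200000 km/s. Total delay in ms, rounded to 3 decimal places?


Packet = 1000 bytes = 8000 bits. Store-and-forward: sum (t_trans + t_prop) per link.
Link 1: t_trans = 8000/(10*10^6) s = 0.8000 ms; t_prop = 1000/200000 s = 5.0000 ms; subtotal = 5.8000 ms
Link 2: t_trans = 8000/(10*10^6) s = 0.8000 ms; t_prop = 100/200000 s = 0.5000 ms; subtotal = 1.3000 ms
End-to-end = 5.8000 + 1.3000 = 7.1000 ms -> 7.100 ms (3 dp)

7.100


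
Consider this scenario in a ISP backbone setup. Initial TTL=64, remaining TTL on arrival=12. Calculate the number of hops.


Given: initial TTL = 64, received TTL = 12
Hops = initial TTL - received TTL
Hops = 64 - 12 = 52

52


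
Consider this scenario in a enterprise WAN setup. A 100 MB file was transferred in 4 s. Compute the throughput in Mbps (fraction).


Given: file = 100 MB, time = 4 s
File in Mb = 100 * 8 = 800 Mb
Throughput = 800 / 4 Mbps
Throughput = 200 Mbps

200


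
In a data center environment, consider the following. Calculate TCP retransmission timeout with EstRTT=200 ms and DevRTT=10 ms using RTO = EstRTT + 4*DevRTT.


Given: EstRTT = 200 ms, DevRTT = 10 ms
Timeout = EstRTT + 4 * DevRTT
4 * DevRTT = 4 * 10 = 40
Timeout = 200 + 40 = 240 ms

240


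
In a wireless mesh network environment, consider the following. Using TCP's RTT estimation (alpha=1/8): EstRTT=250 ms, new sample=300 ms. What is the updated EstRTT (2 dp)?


Given: EstRTT = 250 ms, SampleRTT = 300 ms, alpha = 1/8
New EstRTT = (1 - alpha) * EstRTT + alpha * SampleRTT
(7/8) * 250 = 218.75
(1/8) * 300 = 37.5
New EstRTT = 218.75 + 37.5 = 256.25 ms -> 256.25 ms (2 dp)

256.25


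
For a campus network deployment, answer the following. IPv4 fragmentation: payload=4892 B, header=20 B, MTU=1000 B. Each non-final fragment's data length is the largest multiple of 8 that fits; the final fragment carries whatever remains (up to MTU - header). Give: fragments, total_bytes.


Max data per non-final fragment = floor((MTU - header)/8)*8 = floor((1000 - 20)/8)*8 = floor(980/8)*8 = 976 B
Final fragment needs no 8-byte alignment: it can carry up to MTU - header = 980 B
Non-final fragments needed = ceil((payload - 980) / 976) = ceil(3912/976) = ceil(4.0082) = 5
Number of fragments = 5 + 1 = 6
Fragment sizes (data): 5 * 976 B + 12 B (last, 12 <= 980 OK)
Total bytes sent = payload + n_frags * header = 4892 + 6*20 = 4892 + 120 = 5012 B

6, 5012


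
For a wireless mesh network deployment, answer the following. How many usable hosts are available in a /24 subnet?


Given: subnet mask /24
Host bits = 32 - 24 = 8
Total addresses = 2^8 = 256
Usable hosts = 256 - 2 (network + broadcast) = 254

254


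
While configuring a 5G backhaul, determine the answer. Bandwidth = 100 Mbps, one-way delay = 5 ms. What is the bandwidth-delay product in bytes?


Given: bandwidth = 100 Mbps, delay = 5 ms
BDP in bits = 100 * 10^6 * 5 / 1000
BDP in bits = 500000
BDP in bytes = 500000 / 8 = 62500

62500


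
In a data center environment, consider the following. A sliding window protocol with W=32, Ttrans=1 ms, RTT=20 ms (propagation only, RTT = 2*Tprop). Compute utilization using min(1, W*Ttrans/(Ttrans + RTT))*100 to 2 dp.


Given: W = 32, Ttrans = 1 ms, RTT = 20 ms (= 2 * Tprop, Tprop = 10 ms)
Cycle time = Ttrans + RTT = 1 + 20 = 21 ms (first packet sent until its ACK returns)
W * Ttrans = 32 * 1 = 32 ms of sending per cycle
W * Ttrans / (Ttrans + RTT) = 32 / 21 = 1.523810
U = min(1, 1.523810) = 1.000000
U% = 100.00%

100.00


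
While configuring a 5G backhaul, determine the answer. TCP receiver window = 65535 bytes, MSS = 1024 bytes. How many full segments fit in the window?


Given: RWND = 65535 bytes, MSS = 1024 bytes
Full segments = floor(RWND / MSS)
Full segments = floor(65535 / 1024)
Full segments = floor(63.999) = 63

63


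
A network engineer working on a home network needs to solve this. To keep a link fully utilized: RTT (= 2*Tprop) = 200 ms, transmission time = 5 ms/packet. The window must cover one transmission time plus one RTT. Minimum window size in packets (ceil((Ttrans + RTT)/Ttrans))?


Given: Ttrans = 5 ms, RTT = 200 ms (= 2 * Tprop, Tprop = 100 ms)
Time until first ACK returns = Ttrans + RTT = 5 + 200 = 205 ms
Need W * Ttrans >= Ttrans + RTT  ->  W >= (Ttrans + RTT) / Ttrans
(Ttrans + RTT) / Ttrans = 205 / 5 = 41
W_min = ceil(41) = 41

41


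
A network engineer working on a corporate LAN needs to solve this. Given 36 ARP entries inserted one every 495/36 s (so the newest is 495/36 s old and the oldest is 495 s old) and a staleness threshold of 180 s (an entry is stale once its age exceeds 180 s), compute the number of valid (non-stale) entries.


Ages are k * 495/36 s for k = 1..36 (spacing = 13.7500 s).
Entry k is valid iff k * 495/36 <= 180 iff k <= 36 * 180 / 495 = 13.0909
n_valid = floor(13.0909) = 13
(n_stale = 36 - 13 = 23)

13


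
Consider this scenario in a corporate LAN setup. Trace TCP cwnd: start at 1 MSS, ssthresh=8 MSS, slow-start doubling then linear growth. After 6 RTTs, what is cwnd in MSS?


RTT 0: cwnd = 1 MSS (initial)
RTT 1: cwnd = 2 MSS (slow start, doubled)
RTT 2: cwnd = 4 MSS (slow start, doubled)
RTT 3: cwnd = 8 MSS (slow start, doubled)
RTT 4: cwnd = 9 MSS (congestion avoidance, +1)
RTT 5: cwnd = 10 MSS (congestion avoidance, +1)
RTT 6: cwnd = 11 MSS (congestion avoidance, +1)

11


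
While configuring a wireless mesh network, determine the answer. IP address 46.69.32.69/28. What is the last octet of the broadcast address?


Given: IP = 46.69.32.69, prefix = /28
Host bits = 32 - 28 = 4
Network last octet = 69 AND mask = 64
Host part size = 2^4 - 1 = 15
Broadcast last octet = 64 OR 15 = 79

79


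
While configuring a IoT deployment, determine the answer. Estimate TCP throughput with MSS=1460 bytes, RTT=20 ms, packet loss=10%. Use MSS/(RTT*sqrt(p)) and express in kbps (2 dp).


Given: MSS = 1460 bytes, RTT = 20 ms, loss = 10%
RTT in seconds = 20 / 1000 = 0.02
Loss rate = 10% = 0.1
sqrt(loss) = sqrt(0.1) = 0.316227766017
Throughput (bytes/s) = 1460 / (0.02 * 0.316227766017) = 230846.2692
Throughput (kbps) = 230846.2692 * 8 / 1000 = 1846.770154 -> 1846.77 kbps (2 dp)

1846.77


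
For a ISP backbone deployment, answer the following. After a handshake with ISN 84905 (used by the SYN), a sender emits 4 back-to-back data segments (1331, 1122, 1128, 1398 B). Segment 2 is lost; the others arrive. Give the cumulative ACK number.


SYN uses sequence number 84905; first data byte = ISN + 1 = 84906.
Segment 1: SEQ = 84906, len = 1331 B, covers [84906, 86236]
Segment 2: SEQ = 86237, len = 1122 B, covers [86237, 87358] [LOST]
Segment 3: SEQ = 87359, len = 1128 B, covers [87359, 88486]
Segment 4: SEQ = 88487, len = 1398 B, covers [88487, 89884]
In-order data received: bytes [84906, 86236] (segments 1..1).
Segment 2 missing -> gap begins at byte 86237; later segments buffered out of order.
Cumulative ACK = next expected in-order byte = 84906 + 1331 = 86237

86237


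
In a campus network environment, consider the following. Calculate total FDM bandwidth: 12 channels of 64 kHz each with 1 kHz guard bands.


Given: 12 channels, 64 kHz each, guard = 1 kHz
Channel bandwidth = 12 * 64 = 768 kHz
Guard bands = 11 gaps * 1 kHz = 11 kHz
Total = 768 + 11 = 779 kHz

779


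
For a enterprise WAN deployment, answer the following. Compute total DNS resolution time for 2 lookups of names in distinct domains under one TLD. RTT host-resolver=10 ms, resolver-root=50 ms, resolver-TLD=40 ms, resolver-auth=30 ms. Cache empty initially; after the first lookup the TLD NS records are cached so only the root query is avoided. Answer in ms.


Lookup 1 (cold cache): local + root + TLD + auth = 10 + 50 + 40 + 30 = 130 ms
Lookups 2..2 (TLD NS cached -> skip root; new domain -> still ask TLD and auth): local + TLD + auth = 10 + 40 + 30 = 80 ms each
Remaining 1 lookups: 1 * 80 = 80 ms
Total = 130 + 80 = 210 ms

210


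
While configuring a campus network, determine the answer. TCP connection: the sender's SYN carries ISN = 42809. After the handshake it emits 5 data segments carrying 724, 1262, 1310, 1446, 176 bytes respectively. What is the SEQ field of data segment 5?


The SYN occupies sequence number ISN = 42809, so the first data byte is ISN + 1 = 42810.
SEQ of data segment i = (ISN + 1) + sum of payload sizes of segments 1..i-1.
Segment 1: SEQ = 42810, payload = 724 bytes
Segment 2: SEQ = 43534, payload = 1262 bytes
Segment 3: SEQ = 44796, payload = 1310 bytes
Segment 4: SEQ = 46106, payload = 1446 bytes
Segment 5: SEQ = 47552, payload = 176 bytes
SEQ of segment 5 = 42810 + 724 + 1262 + 1310 + 1446 = 47552

47552


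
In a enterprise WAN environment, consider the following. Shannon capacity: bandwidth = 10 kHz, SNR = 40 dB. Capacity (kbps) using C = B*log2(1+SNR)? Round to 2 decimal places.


Given: B = 10 kHz, SNR = 40 dB
SNR linear = 10^(40/10) = 10000
1 + SNR = 10001
log2(10001) = 13.2878566418
C = 10 * 1000 * 13.2878566418 = 132878.5664 bps
C = 132.878566 kbps -> 132.88 kbps (2 dp)

132.88


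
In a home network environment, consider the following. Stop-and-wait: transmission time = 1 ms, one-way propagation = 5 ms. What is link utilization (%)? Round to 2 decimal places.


Given: Ttrans = 1 ms, Tprop = 5 ms
RTT = 2 * Tprop = 2 * 5 = 10 ms
U = Ttrans / (Ttrans + RTT)
U = 1 / (1 + 10)
U = 1 / 11 = 0.090909
U% = 9.09%

9.09


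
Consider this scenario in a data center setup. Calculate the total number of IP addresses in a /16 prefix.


Given: CIDR prefix /16
Host bits = 32 - 16 = 16
Total addresses = 2^16 = 65536

65536


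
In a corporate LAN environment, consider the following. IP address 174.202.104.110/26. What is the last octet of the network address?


Given: IP = 174.202.104.110, prefix = /26
Subnet mask = 255.255.255.192
Last octet of IP: 110
Last octet of mask: 192
Network last octet = 110 AND 192 = 64

64


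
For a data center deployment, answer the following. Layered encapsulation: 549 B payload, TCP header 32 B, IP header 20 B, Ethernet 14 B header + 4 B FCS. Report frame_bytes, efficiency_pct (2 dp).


TCP segment = 549 + 32 = 581 B
IP packet = 581 + 20 = 601 B
Ethernet frame = 601 + 14 + 4 = 619 B
Efficiency = app / frame = 549 / 619 = 0.886914 = 88.6914% -> 88.69% (2 dp)

619, 88.69


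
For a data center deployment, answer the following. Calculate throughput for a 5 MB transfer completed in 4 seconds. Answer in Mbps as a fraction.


Given: file = 5 MB, time = 4 s
File in Mb = 5 * 8 = 40 Mb
Throughput = 40 / 4 Mbps
Throughput = 10 Mbps

10


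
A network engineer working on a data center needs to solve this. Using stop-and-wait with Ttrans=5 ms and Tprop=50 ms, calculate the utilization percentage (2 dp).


Given: Ttrans = 5 ms, Tprop = 50 ms
RTT = 2 * Tprop = 2 * 50 = 100 ms
U = Ttrans / (Ttrans + RTT)
U = 5 / (5 + 100)
U = 5 / 105 = 0.047619
U% = 4.76%

4.76


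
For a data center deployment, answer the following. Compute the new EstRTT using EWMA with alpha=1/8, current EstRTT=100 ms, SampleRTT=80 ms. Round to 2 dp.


Given: EstRTT = 100 ms, SampleRTT = 80 ms, alpha = 1/8
New EstRTT = (1 - alpha) * EstRTT + alpha * SampleRTT
(7/8) * 100 = 87.5
(1/8) * 80 = 10
New EstRTT = 87.5 + 10 = 97.5 ms -> 97.50 ms (2 dp)

97.50


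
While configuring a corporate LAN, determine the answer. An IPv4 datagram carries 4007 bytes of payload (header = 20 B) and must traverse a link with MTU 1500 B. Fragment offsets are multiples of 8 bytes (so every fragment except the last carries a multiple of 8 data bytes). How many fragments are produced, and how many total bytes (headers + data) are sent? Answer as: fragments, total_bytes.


Max data per non-final fragment = floor((MTU - header)/8)*8 = floor((1500 - 20)/8)*8 = floor(1480/8)*8 = 1480 B
Final fragment needs no 8-byte alignment: it can carry up to MTU - header = 1480 B
Non-final fragments needed = ceil((payload - 1480) / 1480) = ceil(2527/1480) = ceil(1.7074) = 2
Number of fragments = 2 + 1 = 3
Fragment sizes (data): 2 * 1480 B + 1047 B (last, 1047 <= 1480 OK)
Total bytes sent = payload + n_frags * header = 4007 + 3*20 = 4007 + 60 = 4067 B

3, 4067


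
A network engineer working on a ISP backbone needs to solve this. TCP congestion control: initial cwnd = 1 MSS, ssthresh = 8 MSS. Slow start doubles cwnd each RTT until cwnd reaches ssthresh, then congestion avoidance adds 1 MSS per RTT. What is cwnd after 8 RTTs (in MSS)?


RTT 0: cwnd = 1 MSS (initial)
RTT 1: cwnd = 2 MSS (slow start, doubled)
RTT 2: cwnd = 4 MSS (slow start, doubled)
RTT 3: cwnd = 8 MSS (slow start, doubled)
RTT 4: cwnd = 9 MSS (congestion avoidance, +1)
RTT 5: cwnd = 10 MSS (congestion avoidance, +1)
RTT 6: cwnd = 11 MSS (congestion avoidance, +1)
RTT 7: cwnd = 12 MSS (congestion avoidance, +1)
RTT 8: cwnd = 13 MSS (congestion avoidance, +1)

13


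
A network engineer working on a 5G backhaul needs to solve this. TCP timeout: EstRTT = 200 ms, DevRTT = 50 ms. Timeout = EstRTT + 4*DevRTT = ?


Given: EstRTT = 200 ms, DevRTT = 50 ms
Timeout = EstRTT + 4 * DevRTT
4 * DevRTT = 4 * 50 = 200
Timeout = 200 + 200 = 400 ms

400


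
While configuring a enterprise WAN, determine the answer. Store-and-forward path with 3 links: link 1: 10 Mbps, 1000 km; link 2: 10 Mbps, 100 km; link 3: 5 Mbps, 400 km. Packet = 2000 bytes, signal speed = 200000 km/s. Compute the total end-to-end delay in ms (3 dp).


Packet = 2000 bytes = 16000 bits. Store-and-forward: sum (t_trans + t_prop) per link.
Link 1: t_trans = 16000/(10*10^6) s = 1.6000 ms; t_prop = 1000/200000 s = 5.0000 ms; subtotal = 6.6000 ms
Link 2: t_trans = 16000/(10*10^6) s = 1.6000 ms; t_prop = 100/200000 s = 0.5000 ms; subtotal = 2.1000 ms
Link 3: t_trans = 16000/(5*10^6) s = 3.2000 ms; t_prop = 400/200000 s = 2.0000 ms; subtotal = 5.2000 ms
End-to-end = 6.6000 + 2.1000 + 5.2000 = 13.9000 ms -> 13.900 ms (3 dp)

13.900


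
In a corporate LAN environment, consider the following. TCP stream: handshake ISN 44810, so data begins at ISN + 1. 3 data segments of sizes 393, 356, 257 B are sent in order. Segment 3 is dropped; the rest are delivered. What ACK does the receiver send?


SYN uses sequence number 44810; first data byte = ISN + 1 = 44811.
Segment 1: SEQ = 44811, len = 393 B, covers [44811, 45203]
Segment 2: SEQ = 45204, len = 356 B, covers [45204, 45559]
Segment 3: SEQ = 45560, len = 257 B, covers [45560, 45816] [LOST]
In-order data received: bytes [44811, 45559] (segments 1..2).
Segment 3 missing -> gap begins at byte 45560.
Cumulative ACK = next expected in-order byte = 44811 + 393 + 356 = 45560

45560


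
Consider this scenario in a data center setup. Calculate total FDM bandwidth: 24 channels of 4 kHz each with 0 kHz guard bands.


Given: 24 channels, 4 kHz each, guard = 0 kHz
Channel bandwidth = 24 * 4 = 96 kHz
Guard bands = 23 gaps * 0 kHz = 0 kHz
Total = 96 + 0 = 96 kHz

96


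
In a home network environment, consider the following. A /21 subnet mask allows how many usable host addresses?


Given: subnet mask /21
Host bits = 32 - 21 = 11
Total addresses = 2^11 = 2048
Usable hosts = 2048 - 2 (network + broadcast) = 2046

2046


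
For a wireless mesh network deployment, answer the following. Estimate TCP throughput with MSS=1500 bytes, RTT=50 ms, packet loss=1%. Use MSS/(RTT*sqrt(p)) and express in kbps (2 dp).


Given: MSS = 1500 bytes, RTT = 50 ms, loss = 1%
RTT in seconds = 50 / 1000 = 0.05
Loss rate = 1% = 0.01
sqrt(loss) = sqrt(0.01) = 0.1
Throughput (bytes/s) = 1500 / (0.05 * 0.1) = 300000.0000
Throughput (kbps) = 300000.0000 * 8 / 1000 = 2400.000000 -> 2400.00 kbps (2 dp)

2400.00


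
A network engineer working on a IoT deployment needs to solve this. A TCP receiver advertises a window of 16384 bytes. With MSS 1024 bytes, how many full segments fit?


Given: RWND = 16384 bytes, MSS = 1024 bytes
Full segments = floor(RWND / MSS)
Full segments = floor(16384 / 1024)
Full segments = floor(16.0) = 16

16


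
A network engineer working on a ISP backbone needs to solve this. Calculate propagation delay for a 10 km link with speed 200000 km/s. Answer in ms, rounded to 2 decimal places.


Given: distance = 10 km, speed = 200000 km/s
Delay = distance / speed = 10 / 200000 seconds
Delay in ms = 10 * 1000 / 200000
Delay = 0.0500 ms
Rounded to 2 dp = 0.05 ms

0.05


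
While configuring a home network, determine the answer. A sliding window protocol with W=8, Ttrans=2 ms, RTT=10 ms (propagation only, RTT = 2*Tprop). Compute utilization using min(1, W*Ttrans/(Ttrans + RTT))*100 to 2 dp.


Given: W = 8, Ttrans = 2 ms, RTT = 10 ms (= 2 * Tprop, Tprop = 5 ms)
Cycle time = Ttrans + RTT = 2 + 10 = 12 ms (first packet sent until its ACK returns)
W * Ttrans = 8 * 2 = 16 ms of sending per cycle
W * Ttrans / (Ttrans + RTT) = 16 / 12 = 1.333333
U = min(1, 1.333333) = 1.000000
U% = 100.00%

100.00


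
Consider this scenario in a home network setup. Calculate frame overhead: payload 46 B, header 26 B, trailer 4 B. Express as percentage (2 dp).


Given: payload = 46 B, header = 26 B, trailer = 4 B
Overhead bytes = header + trailer = 26 + 4 = 30
Total frame = payload + overhead = 46 + 30 = 76
Overhead % = 30 / 76 * 100 = 39.4737% -> 39.47% (2 dp)

39.47
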